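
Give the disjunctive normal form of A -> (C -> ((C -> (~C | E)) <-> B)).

A -> (C -> ((C -> (~C | E)) <-> B))
⇔ ~A | (C -> ((C -> (~C | E)) <-> B))   — eliminate ->
⇔ ~A | ~C | ((C -> (~C | E)) <-> B)   — eliminate ->
⇔ ~A | ~C | (((C -> (~C | E)) -> B) & (B -> (C -> (~C | E))))   — eliminate <->
⇔ ~A | ~C | ((~(C -> (~C | E)) | B) & (B -> (C -> (~C | E))))   — eliminate ->
⇔ ~A | ~C | ((~(~C | ~C | E) | B) & (B -> (C -> (~C | E))))   — eliminate ->
⇔ ~A | ~C | ((~(~C | ~C | E) | B) & (~B | (C -> (~C | E))))   — eliminate ->
⇔ ~A | ~C | ((~(~C | ~C | E) | B) & (~B | ~C | ~C | E))   — eliminate ->
⇔ ~A | ~C | (((~~C & ~~C & ~E) | B) & (~B | ~C | ~C | E))   — De Morgan
⇔ ~A | ~C | (((C & ~~C & ~E) | B) & (~B | ~C | ~C | E))   — double negation
⇔ ~A | ~C | (((C & C & ~E) | B) & (~B | ~C | ~C | E))   — double negation
⇔ ~A | ~C | (C & C & ~E & ~B) | (C & C & ~E & ~C) | (C & C & ~E & ~C) | (C & C & ~E & E) | (B & ~B) | (B & ~C) | (B & ~C) | (B & E)   — distribute & over |
⇔ ~A | ~C | (C & ~E & ~B) | (B & E)   — simplify

~A | ~C | (C & ~E & ~B) | (B & E)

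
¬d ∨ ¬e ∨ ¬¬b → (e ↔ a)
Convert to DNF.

d ∧ e ∧ ¬b ∨ ¬e ∧ ¬a ∨ a ∧ e

¬d ∨ ¬e ∨ ¬¬b → (e ↔ a)
⇔ ¬(¬d ∨ ¬e ∨ ¬¬b) ∨ (e ↔ a)   [eliminate →]
⇔ ¬(¬d ∨ ¬e ∨ ¬¬b) ∨ (e → a) ∧ (a → e)   [eliminate ↔]
⇔ ¬(¬d ∨ ¬e ∨ ¬¬b) ∨ (¬e ∨ a) ∧ (a → e)   [eliminate →]
⇔ ¬(¬d ∨ ¬e ∨ ¬¬b) ∨ (¬e ∨ a) ∧ (¬a ∨ e)   [eliminate →]
⇔ ¬¬d ∧ ¬¬e ∧ ¬¬¬b ∨ (¬e ∨ a) ∧ (¬a ∨ e)   [De Morgan]
⇔ d ∧ ¬¬e ∧ ¬¬¬b ∨ (¬e ∨ a) ∧ (¬a ∨ e)   [double negation]
⇔ d ∧ e ∧ ¬¬¬b ∨ (¬e ∨ a) ∧ (¬a ∨ e)   [double negation]
⇔ d ∧ e ∧ ¬b ∨ (¬e ∨ a) ∧ (¬a ∨ e)   [double negation]
⇔ d ∧ e ∧ ¬b ∨ ¬e ∧ ¬a ∨ ¬e ∧ e ∨ a ∧ ¬a ∨ a ∧ e   [distribute ∧ over ∨]
⇔ d ∧ e ∧ ¬b ∨ ¬e ∧ ¬a ∨ a ∧ e   [simplify]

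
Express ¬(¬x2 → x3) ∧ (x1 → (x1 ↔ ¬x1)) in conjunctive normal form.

¬x2 ∧ ¬x3 ∧ ¬x1

¬(¬x2 → x3) ∧ (x1 → (x1 ↔ ¬x1))
= ¬(¬¬x2 ∨ x3) ∧ (x1 → (x1 ↔ ¬x1))   [eliminate →]
= ¬(¬¬x2 ∨ x3) ∧ (¬x1 ∨ (x1 ↔ ¬x1))   [eliminate →]
= ¬(¬¬x2 ∨ x3) ∧ (¬x1 ∨ ((x1 → ¬x1) ∧ (¬x1 → x1)))   [eliminate ↔]
= ¬(¬¬x2 ∨ x3) ∧ (¬x1 ∨ ((¬x1 ∨ ¬x1) ∧ (¬x1 → x1)))   [eliminate →]
= ¬(¬¬x2 ∨ x3) ∧ (¬x1 ∨ ((¬x1 ∨ ¬x1) ∧ (¬¬x1 ∨ x1)))   [eliminate →]
= ¬¬¬x2 ∧ ¬x3 ∧ (¬x1 ∨ ((¬x1 ∨ ¬x1) ∧ (¬¬x1 ∨ x1)))   [De Morgan]
= ¬x2 ∧ ¬x3 ∧ (¬x1 ∨ ((¬x1 ∨ ¬x1) ∧ (¬¬x1 ∨ x1)))   [double negation]
= ¬x2 ∧ ¬x3 ∧ (¬x1 ∨ ((¬x1 ∨ ¬x1) ∧ (x1 ∨ x1)))   [double negation]
= ¬x2 ∧ ¬x3 ∧ (¬x1 ∨ ¬x1 ∨ ¬x1) ∧ (¬x1 ∨ x1 ∨ x1)   [distribute ∨ over ∧]
= ¬x2 ∧ ¬x3 ∧ ¬x1   [simplify]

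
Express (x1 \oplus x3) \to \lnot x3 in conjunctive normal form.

\lnot x3 \lor x1

(x1 \oplus x3) \to \lnot x3
= \lnot (x1 \oplus x3) \lor \lnot x3   [eliminate \to]
= \lnot ((x1 \lor x3) \land \lnot (x1 \land x3)) \lor \lnot x3   [expand \oplus]
= \lnot (x1 \lor x3) \lor \lnot \lnot (x1 \land x3) \lor \lnot x3   [De Morgan]
= (\lnot x1 \land \lnot x3) \lor \lnot \lnot (x1 \land x3) \lor \lnot x3   [De Morgan]
= (\lnot x1 \land \lnot x3) \lor (x1 \land x3) \lor \lnot x3   [double negation]
= (\lnot x1 \lor x1 \lor \lnot x3) \land (\lnot x1 \lor x3 \lor \lnot x3) \land (\lnot x3 \lor x1 \lor \lnot x3) \land (\lnot x3 \lor x3 \lor \lnot x3)   [distribute \lor over \land]
= \lnot x3 \lor x1   [simplify]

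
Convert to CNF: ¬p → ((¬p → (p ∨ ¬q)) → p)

p ∨ q

¬p → ((¬p → (p ∨ ¬q)) → p)
= ¬¬p ∨ ((¬p → (p ∨ ¬q)) → p)   [eliminate →]
= ¬¬p ∨ ¬(¬p → (p ∨ ¬q)) ∨ p   [eliminate →]
= ¬¬p ∨ ¬(¬¬p ∨ p ∨ ¬q) ∨ p   [eliminate →]
= p ∨ ¬(¬¬p ∨ p ∨ ¬q) ∨ p   [double negation]
= p ∨ (¬¬¬p ∧ ¬p ∧ ¬¬q) ∨ p   [De Morgan]
= p ∨ (¬p ∧ ¬p ∧ ¬¬q) ∨ p   [double negation]
= p ∨ (¬p ∧ ¬p ∧ q) ∨ p   [double negation]
= (p ∨ ¬p ∨ p) ∧ (p ∨ ¬p ∨ p) ∧ (p ∨ q ∨ p)   [distribute ∨ over ∧]
= p ∨ q   [simplify]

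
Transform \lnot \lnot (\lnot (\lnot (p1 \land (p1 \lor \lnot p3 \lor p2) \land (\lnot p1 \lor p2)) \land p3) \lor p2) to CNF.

\lnot \lnot (\lnot (\lnot (p1 \land (p1 \lor \lnot p3 \lor p2) \land (\lnot p1 \lor p2)) \land p3) \lor p2)
≡ \lnot (\lnot (p1 \land (p1 \lor \lnot p3 \lor p2) \land (\lnot p1 \lor p2)) \land p3) \lor p2   — double negation
≡ \lnot \lnot (p1 \land (p1 \lor \lnot p3 \lor p2) \land (\lnot p1 \lor p2)) \lor \lnot p3 \lor p2   — De Morgan
≡ (p1 \land (p1 \lor \lnot p3 \lor p2) \land (\lnot p1 \lor p2)) \lor \lnot p3 \lor p2   — double negation
≡ (p1 \lor \lnot p3 \lor p2) \land (p1 \lor \lnot p3 \lor p2 \lor \lnot p3 \lor p2) \land (\lnot p1 \lor p2 \lor \lnot p3 \lor p2)   — distribute \lor over \land
≡ (p1 \lor \lnot p3 \lor p2) \land (\lnot p1 \lor p2 \lor \lnot p3)   — simplify

(p1 \lor \lnot p3 \lor p2) \land (\lnot p1 \lor p2 \lor \lnot p3)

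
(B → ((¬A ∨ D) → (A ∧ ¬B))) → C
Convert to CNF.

(B → ((¬A ∨ D) → (A ∧ ¬B))) → C
= ¬(B → ((¬A ∨ D) → (A ∧ ¬B))) ∨ C   [eliminate →]
= ¬(¬B ∨ ((¬A ∨ D) → (A ∧ ¬B))) ∨ C   [eliminate →]
= ¬(¬B ∨ ¬(¬A ∨ D) ∨ (A ∧ ¬B)) ∨ C   [eliminate →]
= (¬¬B ∧ ¬¬(¬A ∨ D) ∧ ¬(A ∧ ¬B)) ∨ C   [De Morgan]
= (B ∧ ¬¬(¬A ∨ D) ∧ ¬(A ∧ ¬B)) ∨ C   [double negation]
= (B ∧ (¬A ∨ D) ∧ ¬(A ∧ ¬B)) ∨ C   [double negation]
= (B ∧ (¬A ∨ D) ∧ (¬A ∨ ¬¬B)) ∨ C   [De Morgan]
= (B ∧ (¬A ∨ D) ∧ (¬A ∨ B)) ∨ C   [double negation]
= (B ∨ C) ∧ (¬A ∨ D ∨ C) ∧ (¬A ∨ B ∨ C)   [distribute ∨ over ∧]
= (B ∨ C) ∧ (¬A ∨ D ∨ C)   [simplify]

(B ∨ C) ∧ (¬A ∨ D ∨ C)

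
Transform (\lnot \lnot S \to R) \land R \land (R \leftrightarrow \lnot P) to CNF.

R \land (\lnot R \lor \lnot P)

(\lnot \lnot S \to R) \land R \land (R \leftrightarrow \lnot P)
≡ (\lnot \lnot \lnot S \lor R) \land R \land (R \leftrightarrow \lnot P)   [eliminate \to]
≡ (\lnot \lnot \lnot S \lor R) \land R \land (R \to \lnot P) \land (\lnot P \to R)   [eliminate \leftrightarrow]
≡ (\lnot \lnot \lnot S \lor R) \land R \land (\lnot R \lor \lnot P) \land (\lnot P \to R)   [eliminate \to]
≡ (\lnot \lnot \lnot S \lor R) \land R \land (\lnot R \lor \lnot P) \land (\lnot \lnot P \lor R)   [eliminate \to]
≡ (\lnot S \lor R) \land R \land (\lnot R \lor \lnot P) \land (\lnot \lnot P \lor R)   [double negation]
≡ (\lnot S \lor R) \land R \land (\lnot R \lor \lnot P) \land (P \lor R)   [double negation]
≡ R \land (\lnot R \lor \lnot P)   [simplify]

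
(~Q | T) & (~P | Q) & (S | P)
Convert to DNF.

(~Q & ~P & S) | (T & ~P & S) | (T & Q & S) | (T & Q & P)

(~Q | T) & (~P | Q) & (S | P)
= (~Q & ~P & S) | (~Q & ~P & P) | (~Q & Q & S) | (~Q & Q & P) | (T & ~P & S) | (T & ~P & P) | (T & Q & S) | (T & Q & P)   [distribute & over |]
= (~Q & ~P & S) | (T & ~P & S) | (T & Q & S) | (T & Q & P)   [simplify]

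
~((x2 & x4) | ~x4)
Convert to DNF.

~x2 & x4

~((x2 & x4) | ~x4)
≡ ~(x2 & x4) & ~~x4   [De Morgan]
≡ (~x2 | ~x4) & ~~x4   [De Morgan]
≡ (~x2 | ~x4) & x4   [double negation]
≡ (~x2 & x4) | (~x4 & x4)   [distribute & over |]
≡ ~x2 & x4   [simplify]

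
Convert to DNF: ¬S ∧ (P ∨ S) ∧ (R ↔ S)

¬S ∧ (P ∨ S) ∧ (R ↔ S)
⇔ ¬S ∧ (P ∨ S) ∧ (R → S) ∧ (S → R)   [eliminate ↔]
⇔ ¬S ∧ (P ∨ S) ∧ (¬R ∨ S) ∧ (S → R)   [eliminate →]
⇔ ¬S ∧ (P ∨ S) ∧ (¬R ∨ S) ∧ (¬S ∨ R)   [eliminate →]
⇔ (¬S ∧ P ∧ ¬R ∧ ¬S) ∨ (¬S ∧ P ∧ ¬R ∧ R) ∨ (¬S ∧ P ∧ S ∧ ¬S) ∨ (¬S ∧ P ∧ S ∧ R) ∨ (¬S ∧ S ∧ ¬R ∧ ¬S) ∨ (¬S ∧ S ∧ ¬R ∧ R) ∨ (¬S ∧ S ∧ S ∧ ¬S) ∨ (¬S ∧ S ∧ S ∧ R)   [distribute ∧ over ∨]
⇔ ¬S ∧ P ∧ ¬R   [simplify]

¬S ∧ P ∧ ¬R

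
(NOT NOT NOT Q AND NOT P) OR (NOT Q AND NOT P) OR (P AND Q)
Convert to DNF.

(NOT NOT NOT Q AND NOT P) OR (NOT Q AND NOT P) OR (P AND Q)
≡ (NOT Q AND NOT P) OR (NOT Q AND NOT P) OR (P AND Q)   [double negation]
≡ (NOT Q AND NOT P) OR (P AND Q)   [simplify]

(NOT Q AND NOT P) OR (P AND Q)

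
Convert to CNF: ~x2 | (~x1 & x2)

~x2 | ~x1

~x2 | (~x1 & x2)
⇔ (~x2 | ~x1) & (~x2 | x2)   [distribute | over &]
⇔ ~x2 | ~x1   [simplify]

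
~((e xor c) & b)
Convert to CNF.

~((e xor c) & b)
= ~((e | c) & ~(e & c) & b)   (expand xor)
= ~(e | c) | ~~(e & c) | ~b   (De Morgan)
= (~e & ~c) | ~~(e & c) | ~b   (De Morgan)
= (~e & ~c) | (e & c) | ~b   (double negation)
= (~e | e | ~b) & (~e | c | ~b) & (~c | e | ~b) & (~c | c | ~b)   (distribute | over &)
= (~e | c | ~b) & (~c | e | ~b)   (simplify)

(~e | c | ~b) & (~c | e | ~b)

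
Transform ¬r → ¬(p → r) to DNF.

¬r → ¬(p → r)
= ¬¬r ∨ ¬(p → r)   [eliminate →]
= ¬¬r ∨ ¬(¬p ∨ r)   [eliminate →]
= r ∨ ¬(¬p ∨ r)   [double negation]
= r ∨ (¬¬p ∧ ¬r)   [De Morgan]
= r ∨ (p ∧ ¬r)   [double negation]

r ∨ (p ∧ ¬r)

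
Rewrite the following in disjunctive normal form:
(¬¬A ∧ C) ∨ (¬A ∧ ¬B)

(¬¬A ∧ C) ∨ (¬A ∧ ¬B)
⇔ (A ∧ C) ∨ (¬A ∧ ¬B)

(A ∧ C) ∨ (¬A ∧ ¬B)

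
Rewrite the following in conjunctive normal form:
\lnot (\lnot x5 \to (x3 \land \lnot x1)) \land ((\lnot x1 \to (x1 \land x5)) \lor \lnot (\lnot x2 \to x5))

\lnot x5 \land (\lnot x3 \lor x1) \land (x1 \lor \lnot x2)

\lnot (\lnot x5 \to (x3 \land \lnot x1)) \land ((\lnot x1 \to (x1 \land x5)) \lor \lnot (\lnot x2 \to x5))
≡ \lnot (\lnot \lnot x5 \lor (x3 \land \lnot x1)) \land ((\lnot x1 \to (x1 \land x5)) \lor \lnot (\lnot x2 \to x5))   — eliminate \to
≡ \lnot (\lnot \lnot x5 \lor (x3 \land \lnot x1)) \land (\lnot \lnot x1 \lor (x1 \land x5) \lor \lnot (\lnot x2 \to x5))   — eliminate \to
≡ \lnot (\lnot \lnot x5 \lor (x3 \land \lnot x1)) \land (\lnot \lnot x1 \lor (x1 \land x5) \lor \lnot (\lnot \lnot x2 \lor x5))   — eliminate \to
≡ \lnot \lnot \lnot x5 \land \lnot (x3 \land \lnot x1) \land (\lnot \lnot x1 \lor (x1 \land x5) \lor \lnot (\lnot \lnot x2 \lor x5))   — De Morgan
≡ \lnot x5 \land \lnot (x3 \land \lnot x1) \land (\lnot \lnot x1 \lor (x1 \land x5) \lor \lnot (\lnot \lnot x2 \lor x5))   — double negation
≡ \lnot x5 \land (\lnot x3 \lor \lnot \lnot x1) \land (\lnot \lnot x1 \lor (x1 \land x5) \lor \lnot (\lnot \lnot x2 \lor x5))   — De Morgan
≡ \lnot x5 \land (\lnot x3 \lor x1) \land (\lnot \lnot x1 \lor (x1 \land x5) \lor \lnot (\lnot \lnot x2 \lor x5))   — double negation
≡ \lnot x5 \land (\lnot x3 \lor x1) \land (x1 \lor (x1 \land x5) \lor \lnot (\lnot \lnot x2 \lor x5))   — double negation
≡ \lnot x5 \land (\lnot x3 \lor x1) \land (x1 \lor (x1 \land x5) \lor (\lnot \lnot \lnot x2 \land \lnot x5))   — De Morgan
≡ \lnot x5 \land (\lnot x3 \lor x1) \land (x1 \lor (x1 \land x5) \lor (\lnot x2 \land \lnot x5))   — double negation
≡ \lnot x5 \land (\lnot x3 \lor x1) \land (x1 \lor x1 \lor \lnot x2) \land (x1 \lor x1 \lor \lnot x5) \land (x1 \lor x5 \lor \lnot x2) \land (x1 \lor x5 \lor \lnot x5)   — distribute \lor over \land
≡ \lnot x5 \land (\lnot x3 \lor x1) \land (x1 \lor \lnot x2)   — simplify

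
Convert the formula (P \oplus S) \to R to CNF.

(P \oplus S) \to R
= \lnot (P \oplus S) \lor R
= \lnot ((P \lor S) \land \lnot (P \land S)) \lor R
= \lnot (P \lor S) \lor \lnot \lnot (P \land S) \lor R
= (\lnot P \land \lnot S) \lor \lnot \lnot (P \land S) \lor R
= (\lnot P \land \lnot S) \lor (P \land S) \lor R
= (\lnot P \lor P \lor R) \land (\lnot P \lor S \lor R) \land (\lnot S \lor P \lor R) \land (\lnot S \lor S \lor R)
= (\lnot P \lor S \lor R) \land (\lnot S \lor P \lor R)

(\lnot P \lor S \lor R) \land (\lnot S \lor P \lor R)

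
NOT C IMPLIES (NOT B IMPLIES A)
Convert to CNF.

NOT C IMPLIES (NOT B IMPLIES A)
= NOT NOT C OR (NOT B IMPLIES A)   [eliminate IMPLIES]
= NOT NOT C OR NOT NOT B OR A   [eliminate IMPLIES]
= C OR NOT NOT B OR A   [double negation]
= C OR B OR A   [double negation]

C OR B OR A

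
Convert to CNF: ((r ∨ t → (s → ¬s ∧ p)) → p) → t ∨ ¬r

((r ∨ t → (s → ¬s ∧ p)) → p) → t ∨ ¬r
⇔ ¬((r ∨ t → (s → ¬s ∧ p)) → p) ∨ t ∨ ¬r   — eliminate →
⇔ ¬(¬(r ∨ t → (s → ¬s ∧ p)) ∨ p) ∨ t ∨ ¬r   — eliminate →
⇔ ¬(¬(¬(r ∨ t) ∨ (s → ¬s ∧ p)) ∨ p) ∨ t ∨ ¬r   — eliminate →
⇔ ¬(¬(¬(r ∨ t) ∨ ¬s ∨ ¬s ∧ p) ∨ p) ∨ t ∨ ¬r   — eliminate →
⇔ ¬¬(¬(r ∨ t) ∨ ¬s ∨ ¬s ∧ p) ∧ ¬p ∨ t ∨ ¬r   — De Morgan
⇔ (¬(r ∨ t) ∨ ¬s ∨ ¬s ∧ p) ∧ ¬p ∨ t ∨ ¬r   — double negation
⇔ (¬r ∧ ¬t ∨ ¬s ∨ ¬s ∧ p) ∧ ¬p ∨ t ∨ ¬r   — De Morgan
⇔ (¬r ∨ ¬s ∨ ¬s ∨ t ∨ ¬r) ∧ (¬r ∨ ¬s ∨ p ∨ t ∨ ¬r) ∧ (¬t ∨ ¬s ∨ ¬s ∨ t ∨ ¬r) ∧ (¬t ∨ ¬s ∨ p ∨ t ∨ ¬r) ∧ (¬p ∨ t ∨ ¬r)   — distribute ∨ over ∧
⇔ (¬r ∨ ¬s ∨ t) ∧ (¬p ∨ t ∨ ¬r)   — simplify

(¬r ∨ ¬s ∨ t) ∧ (¬p ∨ t ∨ ¬r)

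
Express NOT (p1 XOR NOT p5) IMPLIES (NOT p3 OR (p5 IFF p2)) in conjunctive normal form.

(p1 OR NOT p5 OR NOT p3 OR p2) AND (NOT p1 OR p5 OR NOT p3 OR NOT p2)

NOT (p1 XOR NOT p5) IMPLIES (NOT p3 OR (p5 IFF p2))
≡ NOT NOT (p1 XOR NOT p5) OR NOT p3 OR (p5 IFF p2)   (eliminate IMPLIES)
≡ NOT NOT ((p1 OR NOT p5) AND NOT (p1 AND NOT p5)) OR NOT p3 OR (p5 IFF p2)   (expand XOR)
≡ NOT NOT ((p1 OR NOT p5) AND NOT (p1 AND NOT p5)) OR NOT p3 OR ((p5 IMPLIES p2) AND (p2 IMPLIES p5))   (eliminate IFF)
≡ NOT NOT ((p1 OR NOT p5) AND NOT (p1 AND NOT p5)) OR NOT p3 OR ((NOT p5 OR p2) AND (p2 IMPLIES p5))   (eliminate IMPLIES)
≡ NOT NOT ((p1 OR NOT p5) AND NOT (p1 AND NOT p5)) OR NOT p3 OR ((NOT p5 OR p2) AND (NOT p2 OR p5))   (eliminate IMPLIES)
≡ ((p1 OR NOT p5) AND NOT (p1 AND NOT p5)) OR NOT p3 OR ((NOT p5 OR p2) AND (NOT p2 OR p5))   (double negation)
≡ ((p1 OR NOT p5) AND (NOT p1 OR NOT NOT p5)) OR NOT p3 OR ((NOT p5 OR p2) AND (NOT p2 OR p5))   (De Morgan)
≡ ((p1 OR NOT p5) AND (NOT p1 OR p5)) OR NOT p3 OR ((NOT p5 OR p2) AND (NOT p2 OR p5))   (double negation)
≡ (p1 OR NOT p5 OR NOT p3 OR NOT p5 OR p2) AND (p1 OR NOT p5 OR NOT p3 OR NOT p2 OR p5) AND (NOT p1 OR p5 OR NOT p3 OR NOT p5 OR p2) AND (NOT p1 OR p5 OR NOT p3 OR NOT p2 OR p5)   (distribute OR over AND)
≡ (p1 OR NOT p5 OR NOT p3 OR p2) AND (NOT p1 OR p5 OR NOT p3 OR NOT p2)   (simplify)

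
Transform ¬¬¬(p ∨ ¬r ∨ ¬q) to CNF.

¬¬¬(p ∨ ¬r ∨ ¬q)
⇔ ¬(p ∨ ¬r ∨ ¬q)   [double negation]
⇔ ¬p ∧ ¬¬r ∧ ¬¬q   [De Morgan]
⇔ ¬p ∧ r ∧ ¬¬q   [double negation]
⇔ ¬p ∧ r ∧ q   [double negation]

¬p ∧ r ∧ q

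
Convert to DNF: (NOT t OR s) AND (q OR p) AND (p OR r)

(NOT t OR s) AND (q OR p) AND (p OR r)
≡ (NOT t AND q AND p) OR (NOT t AND q AND r) OR (NOT t AND p AND p) OR (NOT t AND p AND r) OR (s AND q AND p) OR (s AND q AND r) OR (s AND p AND p) OR (s AND p AND r)   — distribute AND over OR
≡ (NOT t AND q AND r) OR (NOT t AND p) OR (s AND q AND r) OR (s AND p)   — simplify

(NOT t AND q AND r) OR (NOT t AND p) OR (s AND q AND r) OR (s AND p)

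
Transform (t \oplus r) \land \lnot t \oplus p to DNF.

\lnot t \land r \land \lnot p \lor \lnot t \land \lnot r \land p \lor t \land p

(t \oplus r) \land \lnot t \oplus p
⇔ (t \oplus r) \land \lnot t \land \lnot p \lor \lnot ((t \oplus r) \land \lnot t) \land p   — expand \oplus
⇔ (t \land \lnot r \lor \lnot t \land r) \land \lnot t \land \lnot p \lor \lnot ((t \oplus r) \land \lnot t) \land p   — expand \oplus
⇔ (t \land \lnot r \lor \lnot t \land r) \land \lnot t \land \lnot p \lor \lnot ((t \land \lnot r \lor \lnot t \land r) \land \lnot t) \land p   — expand \oplus
⇔ (t \land \lnot r \lor \lnot t \land r) \land \lnot t \land \lnot p \lor (\lnot (t \land \lnot r \lor \lnot t \land r) \lor \lnot \lnot t) \land p   — De Morgan
⇔ (t \land \lnot r \lor \lnot t \land r) \land \lnot t \land \lnot p \lor (\lnot (t \land \lnot r) \land \lnot (\lnot t \land r) \lor \lnot \lnot t) \land p   — De Morgan
⇔ (t \land \lnot r \lor \lnot t \land r) \land \lnot t \land \lnot p \lor ((\lnot t \lor \lnot \lnot r) \land \lnot (\lnot t \land r) \lor \lnot \lnot t) \land p   — De Morgan
⇔ (t \land \lnot r \lor \lnot t \land r) \land \lnot t \land \lnot p \lor ((\lnot t \lor r) \land \lnot (\lnot t \land r) \lor \lnot \lnot t) \land p   — double negation
⇔ (t \land \lnot r \lor \lnot t \land r) \land \lnot t \land \lnot p \lor ((\lnot t \lor r) \land (\lnot \lnot t \lor \lnot r) \lor \lnot \lnot t) \land p   — De Morgan
⇔ (t \land \lnot r \lor \lnot t \land r) \land \lnot t \land \lnot p \lor ((\lnot t \lor r) \land (t \lor \lnot r) \lor \lnot \lnot t) \land p   — double negation
⇔ (t \land \lnot r \lor \lnot t \land r) \land \lnot t \land \lnot p \lor ((\lnot t \lor r) \land (t \lor \lnot r) \lor t) \land p   — double negation
⇔ t \land \lnot r \land \lnot t \land \lnot p \lor \lnot t \land r \land \lnot t \land \lnot p \lor \lnot t \land t \land p \lor \lnot t \land \lnot r \land p \lor r \land t \land p \lor r \land \lnot r \land p \lor t \land p   — distribute \land over \lor
⇔ \lnot t \land r \land \lnot p \lor \lnot t \land \lnot r \land p \lor t \land p   — simplify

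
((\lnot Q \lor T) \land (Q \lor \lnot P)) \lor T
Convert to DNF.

((\lnot Q \lor T) \land (Q \lor \lnot P)) \lor T
= (\lnot Q \land Q) \lor (\lnot Q \land \lnot P) \lor (T \land Q) \lor (T \land \lnot P) \lor T   — distribute \land over \lor
= (\lnot Q \land \lnot P) \lor T   — simplify

(\lnot Q \land \lnot P) \lor T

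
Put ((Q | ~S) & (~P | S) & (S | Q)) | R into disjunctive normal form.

((Q | ~S) & (~P | S) & (S | Q)) | R
⇔ (Q & ~P & S) | (Q & ~P & Q) | (Q & S & S) | (Q & S & Q) | (~S & ~P & S) | (~S & ~P & Q) | (~S & S & S) | (~S & S & Q) | R   — distribute & over |
⇔ (Q & ~P) | (Q & S) | R   — simplify

(Q & ~P) | (Q & S) | R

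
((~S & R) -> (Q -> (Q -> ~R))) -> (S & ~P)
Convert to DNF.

(~S & R & Q) | (S & ~P)

((~S & R) -> (Q -> (Q -> ~R))) -> (S & ~P)
≡ ~((~S & R) -> (Q -> (Q -> ~R))) | (S & ~P)   [eliminate ->]
≡ ~(~(~S & R) | (Q -> (Q -> ~R))) | (S & ~P)   [eliminate ->]
≡ ~(~(~S & R) | ~Q | (Q -> ~R)) | (S & ~P)   [eliminate ->]
≡ ~(~(~S & R) | ~Q | ~Q | ~R) | (S & ~P)   [eliminate ->]
≡ (~~(~S & R) & ~~Q & ~~Q & ~~R) | (S & ~P)   [De Morgan]
≡ (~S & R & ~~Q & ~~Q & ~~R) | (S & ~P)   [double negation]
≡ (~S & R & Q & ~~Q & ~~R) | (S & ~P)   [double negation]
≡ (~S & R & Q & Q & ~~R) | (S & ~P)   [double negation]
≡ (~S & R & Q & Q & R) | (S & ~P)   [double negation]
≡ (~S & R & Q) | (S & ~P)   [simplify]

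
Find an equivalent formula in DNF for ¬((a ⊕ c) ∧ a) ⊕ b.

¬((a ⊕ c) ∧ a) ⊕ b
≡ (¬((a ⊕ c) ∧ a) ∧ ¬b) ∨ (¬¬((a ⊕ c) ∧ a) ∧ b)   (expand ⊕)
≡ (¬(((a ∧ ¬c) ∨ (¬a ∧ c)) ∧ a) ∧ ¬b) ∨ (¬¬((a ⊕ c) ∧ a) ∧ b)   (expand ⊕)
≡ (¬(((a ∧ ¬c) ∨ (¬a ∧ c)) ∧ a) ∧ ¬b) ∨ (¬¬(((a ∧ ¬c) ∨ (¬a ∧ c)) ∧ a) ∧ b)   (expand ⊕)
≡ ((¬((a ∧ ¬c) ∨ (¬a ∧ c)) ∨ ¬a) ∧ ¬b) ∨ (¬¬(((a ∧ ¬c) ∨ (¬a ∧ c)) ∧ a) ∧ b)   (De Morgan)
≡ (((¬(a ∧ ¬c) ∧ ¬(¬a ∧ c)) ∨ ¬a) ∧ ¬b) ∨ (¬¬(((a ∧ ¬c) ∨ (¬a ∧ c)) ∧ a) ∧ b)   (De Morgan)
≡ ((((¬a ∨ ¬¬c) ∧ ¬(¬a ∧ c)) ∨ ¬a) ∧ ¬b) ∨ (¬¬(((a ∧ ¬c) ∨ (¬a ∧ c)) ∧ a) ∧ b)   (De Morgan)
≡ ((((¬a ∨ c) ∧ ¬(¬a ∧ c)) ∨ ¬a) ∧ ¬b) ∨ (¬¬(((a ∧ ¬c) ∨ (¬a ∧ c)) ∧ a) ∧ b)   (double negation)
≡ ((((¬a ∨ c) ∧ (¬¬a ∨ ¬c)) ∨ ¬a) ∧ ¬b) ∨ (¬¬(((a ∧ ¬c) ∨ (¬a ∧ c)) ∧ a) ∧ b)   (De Morgan)
≡ ((((¬a ∨ c) ∧ (a ∨ ¬c)) ∨ ¬a) ∧ ¬b) ∨ (¬¬(((a ∧ ¬c) ∨ (¬a ∧ c)) ∧ a) ∧ b)   (double negation)
≡ ((((¬a ∨ c) ∧ (a ∨ ¬c)) ∨ ¬a) ∧ ¬b) ∨ (((a ∧ ¬c) ∨ (¬a ∧ c)) ∧ a ∧ b)   (double negation)
≡ (¬a ∧ a ∧ ¬b) ∨ (¬a ∧ ¬c ∧ ¬b) ∨ (c ∧ a ∧ ¬b) ∨ (c ∧ ¬c ∧ ¬b) ∨ (¬a ∧ ¬b) ∨ (a ∧ ¬c ∧ a ∧ b) ∨ (¬a ∧ c ∧ a ∧ b)   (distribute ∧ over ∨)
≡ (c ∧ a ∧ ¬b) ∨ (¬a ∧ ¬b) ∨ (a ∧ ¬c ∧ b)   (simplify)

(c ∧ a ∧ ¬b) ∨ (¬a ∧ ¬b) ∨ (a ∧ ¬c ∧ b)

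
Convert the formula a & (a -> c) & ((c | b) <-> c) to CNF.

a & (~a | c) & (~b | c)

a & (a -> c) & ((c | b) <-> c)
= a & (~a | c) & ((c | b) <-> c)
= a & (~a | c) & ((c | b) -> c) & (c -> (c | b))
= a & (~a | c) & (~(c | b) | c) & (c -> (c | b))
= a & (~a | c) & (~(c | b) | c) & (~c | c | b)
= a & (~a | c) & ((~c & ~b) | c) & (~c | c | b)
= a & (~a | c) & (~c | c) & (~b | c) & (~c | c | b)
= a & (~a | c) & (~b | c)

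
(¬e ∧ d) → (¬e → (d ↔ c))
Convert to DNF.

(¬e ∧ d) → (¬e → (d ↔ c))
= ¬(¬e ∧ d) ∨ (¬e → (d ↔ c))   — eliminate →
= ¬(¬e ∧ d) ∨ ¬¬e ∨ (d ↔ c)   — eliminate →
= ¬(¬e ∧ d) ∨ ¬¬e ∨ ((d → c) ∧ (c → d))   — eliminate ↔
= ¬(¬e ∧ d) ∨ ¬¬e ∨ ((¬d ∨ c) ∧ (c → d))   — eliminate →
= ¬(¬e ∧ d) ∨ ¬¬e ∨ ((¬d ∨ c) ∧ (¬c ∨ d))   — eliminate →
= ¬¬e ∨ ¬d ∨ ¬¬e ∨ ((¬d ∨ c) ∧ (¬c ∨ d))   — De Morgan
= e ∨ ¬d ∨ ¬¬e ∨ ((¬d ∨ c) ∧ (¬c ∨ d))   — double negation
= e ∨ ¬d ∨ e ∨ ((¬d ∨ c) ∧ (¬c ∨ d))   — double negation
= e ∨ ¬d ∨ e ∨ (¬d ∧ ¬c) ∨ (¬d ∧ d) ∨ (c ∧ ¬c) ∨ (c ∧ d)   — distribute ∧ over ∨
= e ∨ ¬d ∨ (c ∧ d)   — simplify

e ∨ ¬d ∨ (c ∧ d)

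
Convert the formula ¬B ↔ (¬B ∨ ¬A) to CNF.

¬B ↔ (¬B ∨ ¬A)
≡ (¬B → (¬B ∨ ¬A)) ∧ ((¬B ∨ ¬A) → ¬B)   [eliminate ↔]
≡ (¬¬B ∨ ¬B ∨ ¬A) ∧ ((¬B ∨ ¬A) → ¬B)   [eliminate →]
≡ (¬¬B ∨ ¬B ∨ ¬A) ∧ (¬(¬B ∨ ¬A) ∨ ¬B)   [eliminate →]
≡ (B ∨ ¬B ∨ ¬A) ∧ (¬(¬B ∨ ¬A) ∨ ¬B)   [double negation]
≡ (B ∨ ¬B ∨ ¬A) ∧ ((¬¬B ∧ ¬¬A) ∨ ¬B)   [De Morgan]
≡ (B ∨ ¬B ∨ ¬A) ∧ ((B ∧ ¬¬A) ∨ ¬B)   [double negation]
≡ (B ∨ ¬B ∨ ¬A) ∧ ((B ∧ A) ∨ ¬B)   [double negation]
≡ (B ∨ ¬B ∨ ¬A) ∧ (B ∨ ¬B) ∧ (A ∨ ¬B)   [distribute ∨ over ∧]
≡ A ∨ ¬B   [simplify]

A ∨ ¬B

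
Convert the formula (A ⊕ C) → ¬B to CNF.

(A ⊕ C) → ¬B
⇔ ¬(A ⊕ C) ∨ ¬B   [eliminate →]
⇔ ¬((A ∨ C) ∧ ¬(A ∧ C)) ∨ ¬B   [expand ⊕]
⇔ ¬(A ∨ C) ∨ ¬¬(A ∧ C) ∨ ¬B   [De Morgan]
⇔ (¬A ∧ ¬C) ∨ ¬¬(A ∧ C) ∨ ¬B   [De Morgan]
⇔ (¬A ∧ ¬C) ∨ (A ∧ C) ∨ ¬B   [double negation]
⇔ (¬A ∨ A ∨ ¬B) ∧ (¬A ∨ C ∨ ¬B) ∧ (¬C ∨ A ∨ ¬B) ∧ (¬C ∨ C ∨ ¬B)   [distribute ∨ over ∧]
⇔ (¬A ∨ C ∨ ¬B) ∧ (¬C ∨ A ∨ ¬B)   [simplify]

(¬A ∨ C ∨ ¬B) ∧ (¬C ∨ A ∨ ¬B)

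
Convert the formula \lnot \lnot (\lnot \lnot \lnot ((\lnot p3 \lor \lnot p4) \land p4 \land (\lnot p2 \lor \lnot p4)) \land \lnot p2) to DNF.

\lnot \lnot (\lnot \lnot \lnot ((\lnot p3 \lor \lnot p4) \land p4 \land (\lnot p2 \lor \lnot p4)) \land \lnot p2)
≡ \lnot \lnot \lnot ((\lnot p3 \lor \lnot p4) \land p4 \land (\lnot p2 \lor \lnot p4)) \land \lnot p2
≡ \lnot ((\lnot p3 \lor \lnot p4) \land p4 \land (\lnot p2 \lor \lnot p4)) \land \lnot p2
≡ (\lnot (\lnot p3 \lor \lnot p4) \lor \lnot p4 \lor \lnot (\lnot p2 \lor \lnot p4)) \land \lnot p2
≡ ((\lnot \lnot p3 \land \lnot \lnot p4) \lor \lnot p4 \lor \lnot (\lnot p2 \lor \lnot p4)) \land \lnot p2
≡ ((p3 \land \lnot \lnot p4) \lor \lnot p4 \lor \lnot (\lnot p2 \lor \lnot p4)) \land \lnot p2
≡ ((p3 \land p4) \lor \lnot p4 \lor \lnot (\lnot p2 \lor \lnot p4)) \land \lnot p2
≡ ((p3 \land p4) \lor \lnot p4 \lor (\lnot \lnot p2 \land \lnot \lnot p4)) \land \lnot p2
≡ ((p3 \land p4) \lor \lnot p4 \lor (p2 \land \lnot \lnot p4)) \land \lnot p2
≡ ((p3 \land p4) \lor \lnot p4 \lor (p2 \land p4)) \land \lnot p2
≡ (p3 \land p4 \land \lnot p2) \lor (\lnot p4 \land \lnot p2) \lor (p2 \land p4 \land \lnot p2)
≡ (p3 \land p4 \land \lnot p2) \lor (\lnot p4 \land \lnot p2)

(p3 \land p4 \land \lnot p2) \lor (\lnot p4 \land \lnot p2)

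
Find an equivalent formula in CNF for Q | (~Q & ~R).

Q | (~Q & ~R)
≡ (Q | ~Q) & (Q | ~R)   — distribute | over &
≡ Q | ~R   — simplify

Q | ~R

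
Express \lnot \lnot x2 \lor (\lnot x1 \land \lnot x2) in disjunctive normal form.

\lnot \lnot x2 \lor (\lnot x1 \land \lnot x2)
⇔ x2 \lor (\lnot x1 \land \lnot x2)   [double negation]

x2 \lor (\lnot x1 \land \lnot x2)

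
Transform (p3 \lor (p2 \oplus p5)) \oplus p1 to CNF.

(p3 \lor (p2 \oplus p5)) \oplus p1
⇔ (p3 \lor (p2 \oplus p5) \lor p1) \land \lnot ((p3 \lor (p2 \oplus p5)) \land p1)
⇔ (p3 \lor ((p2 \lor p5) \land \lnot (p2 \land p5)) \lor p1) \land \lnot ((p3 \lor (p2 \oplus p5)) \land p1)
⇔ (p3 \lor ((p2 \lor p5) \land \lnot (p2 \land p5)) \lor p1) \land \lnot ((p3 \lor ((p2 \lor p5) \land \lnot (p2 \land p5))) \land p1)
⇔ (p3 \lor ((p2 \lor p5) \land (\lnot p2 \lor \lnot p5)) \lor p1) \land \lnot ((p3 \lor ((p2 \lor p5) \land \lnot (p2 \land p5))) \land p1)
⇔ (p3 \lor ((p2 \lor p5) \land (\lnot p2 \lor \lnot p5)) \lor p1) \land (\lnot (p3 \lor ((p2 \lor p5) \land \lnot (p2 \land p5))) \lor \lnot p1)
⇔ (p3 \lor ((p2 \lor p5) \land (\lnot p2 \lor \lnot p5)) \lor p1) \land ((\lnot p3 \land \lnot ((p2 \lor p5) \land \lnot (p2 \land p5))) \lor \lnot p1)
⇔ (p3 \lor ((p2 \lor p5) \land (\lnot p2 \lor \lnot p5)) \lor p1) \land ((\lnot p3 \land (\lnot (p2 \lor p5) \lor \lnot \lnot (p2 \land p5))) \lor \lnot p1)
⇔ (p3 \lor ((p2 \lor p5) \land (\lnot p2 \lor \lnot p5)) \lor p1) \land ((\lnot p3 \land ((\lnot p2 \land \lnot p5) \lor \lnot \lnot (p2 \land p5))) \lor \lnot p1)
⇔ (p3 \lor ((p2 \lor p5) \land (\lnot p2 \lor \lnot p5)) \lor p1) \land ((\lnot p3 \land ((\lnot p2 \land \lnot p5) \lor (p2 \land p5))) \lor \lnot p1)
⇔ (p3 \lor p2 \lor p5 \lor p1) \land (p3 \lor \lnot p2 \lor \lnot p5 \lor p1) \land (\lnot p3 \lor \lnot p1) \land (\lnot p2 \lor p2 \lor \lnot p1) \land (\lnot p2 \lor p5 \lor \lnot p1) \land (\lnot p5 \lor p2 \lor \lnot p1) \land (\lnot p5 \lor p5 \lor \lnot p1)
⇔ (p3 \lor p2 \lor p5 \lor p1) \land (p3 \lor \lnot p2 \lor \lnot p5 \lor p1) \land (\lnot p3 \lor \lnot p1) \land (\lnot p2 \lor p5 \lor \lnot p1) \land (\lnot p5 \lor p2 \lor \lnot p1)

(p3 \lor p2 \lor p5 \lor p1) \land (p3 \lor \lnot p2 \lor \lnot p5 \lor p1) \land (\lnot p3 \lor \lnot p1) \land (\lnot p2 \lor p5 \lor \lnot p1) \land (\lnot p5 \lor p2 \lor \lnot p1)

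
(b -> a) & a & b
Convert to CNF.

a & b

(b -> a) & a & b
≡ (~b | a) & a & b   [eliminate ->]
≡ a & b   [simplify]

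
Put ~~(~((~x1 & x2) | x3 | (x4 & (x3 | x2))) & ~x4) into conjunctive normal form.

(x1 | ~x2) & ~x3 & ~x4

~~(~((~x1 & x2) | x3 | (x4 & (x3 | x2))) & ~x4)
= ~((~x1 & x2) | x3 | (x4 & (x3 | x2))) & ~x4
= ~(~x1 & x2) & ~x3 & ~(x4 & (x3 | x2)) & ~x4
= (~~x1 | ~x2) & ~x3 & ~(x4 & (x3 | x2)) & ~x4
= (x1 | ~x2) & ~x3 & ~(x4 & (x3 | x2)) & ~x4
= (x1 | ~x2) & ~x3 & (~x4 | ~(x3 | x2)) & ~x4
= (x1 | ~x2) & ~x3 & (~x4 | (~x3 & ~x2)) & ~x4
= (x1 | ~x2) & ~x3 & (~x4 | ~x3) & (~x4 | ~x2) & ~x4
= (x1 | ~x2) & ~x3 & ~x4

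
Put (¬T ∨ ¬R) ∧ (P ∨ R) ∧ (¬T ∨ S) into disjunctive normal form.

(¬T ∨ ¬R) ∧ (P ∨ R) ∧ (¬T ∨ S)
≡ (¬T ∧ P ∧ ¬T) ∨ (¬T ∧ P ∧ S) ∨ (¬T ∧ R ∧ ¬T) ∨ (¬T ∧ R ∧ S) ∨ (¬R ∧ P ∧ ¬T) ∨ (¬R ∧ P ∧ S) ∨ (¬R ∧ R ∧ ¬T) ∨ (¬R ∧ R ∧ S)   (distribute ∧ over ∨)
≡ (¬T ∧ P) ∨ (¬T ∧ R) ∨ (¬R ∧ P ∧ S)   (simplify)

(¬T ∧ P) ∨ (¬T ∧ R) ∨ (¬R ∧ P ∧ S)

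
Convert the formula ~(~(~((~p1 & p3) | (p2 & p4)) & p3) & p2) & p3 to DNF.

(p1 & ~p4 & p3) | (~p2 & p3)

~(~(~((~p1 & p3) | (p2 & p4)) & p3) & p2) & p3
≡ (~~(~((~p1 & p3) | (p2 & p4)) & p3) | ~p2) & p3   [De Morgan]
≡ ((~((~p1 & p3) | (p2 & p4)) & p3) | ~p2) & p3   [double negation]
≡ ((~(~p1 & p3) & ~(p2 & p4) & p3) | ~p2) & p3   [De Morgan]
≡ (((~~p1 | ~p3) & ~(p2 & p4) & p3) | ~p2) & p3   [De Morgan]
≡ (((p1 | ~p3) & ~(p2 & p4) & p3) | ~p2) & p3   [double negation]
≡ (((p1 | ~p3) & (~p2 | ~p4) & p3) | ~p2) & p3   [De Morgan]
≡ (p1 & ~p2 & p3 & p3) | (p1 & ~p4 & p3 & p3) | (~p3 & ~p2 & p3 & p3) | (~p3 & ~p4 & p3 & p3) | (~p2 & p3)   [distribute & over |]
≡ (p1 & ~p4 & p3) | (~p2 & p3)   [simplify]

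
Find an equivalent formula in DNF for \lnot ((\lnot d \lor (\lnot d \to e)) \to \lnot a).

\lnot ((\lnot d \lor (\lnot d \to e)) \to \lnot a)
⇔ \lnot (\lnot (\lnot d \lor (\lnot d \to e)) \lor \lnot a)   [eliminate \to]
⇔ \lnot (\lnot (\lnot d \lor \lnot \lnot d \lor e) \lor \lnot a)   [eliminate \to]
⇔ \lnot \lnot (\lnot d \lor \lnot \lnot d \lor e) \land \lnot \lnot a   [De Morgan]
⇔ (\lnot d \lor \lnot \lnot d \lor e) \land \lnot \lnot a   [double negation]
⇔ (\lnot d \lor d \lor e) \land \lnot \lnot a   [double negation]
⇔ (\lnot d \lor d \lor e) \land a   [double negation]
⇔ (\lnot d \land a) \lor (d \land a) \lor (e \land a)   [distribute \land over \lor]

(\lnot d \land a) \lor (d \land a) \lor (e \land a)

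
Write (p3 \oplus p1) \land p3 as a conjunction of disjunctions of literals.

(\lnot p3 \lor \lnot p1) \land p3

(p3 \oplus p1) \land p3
≡ (p3 \lor p1) \land \lnot (p3 \land p1) \land p3   (expand \oplus)
≡ (p3 \lor p1) \land (\lnot p3 \lor \lnot p1) \land p3   (De Morgan)
≡ (\lnot p3 \lor \lnot p1) \land p3   (simplify)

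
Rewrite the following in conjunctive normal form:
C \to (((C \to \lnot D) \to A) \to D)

\lnot C \lor \lnot A \lor D

C \to (((C \to \lnot D) \to A) \to D)
= \lnot C \lor (((C \to \lnot D) \to A) \to D)   (eliminate \to)
= \lnot C \lor \lnot ((C \to \lnot D) \to A) \lor D   (eliminate \to)
= \lnot C \lor \lnot (\lnot (C \to \lnot D) \lor A) \lor D   (eliminate \to)
= \lnot C \lor \lnot (\lnot (\lnot C \lor \lnot D) \lor A) \lor D   (eliminate \to)
= \lnot C \lor (\lnot \lnot (\lnot C \lor \lnot D) \land \lnot A) \lor D   (De Morgan)
= \lnot C \lor ((\lnot C \lor \lnot D) \land \lnot A) \lor D   (double negation)
= (\lnot C \lor \lnot C \lor \lnot D \lor D) \land (\lnot C \lor \lnot A \lor D)   (distribute \lor over \land)
= \lnot C \lor \lnot A \lor D   (simplify)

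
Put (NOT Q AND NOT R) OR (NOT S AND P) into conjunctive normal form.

(NOT Q OR NOT S) AND (NOT Q OR P) AND (NOT R OR NOT S) AND (NOT R OR P)

(NOT Q AND NOT R) OR (NOT S AND P)
≡ (NOT Q OR NOT S) AND (NOT Q OR P) AND (NOT R OR NOT S) AND (NOT R OR P)   (distribute OR over AND)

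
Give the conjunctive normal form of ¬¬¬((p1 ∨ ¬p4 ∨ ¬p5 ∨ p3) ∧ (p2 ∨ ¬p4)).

¬¬¬((p1 ∨ ¬p4 ∨ ¬p5 ∨ p3) ∧ (p2 ∨ ¬p4))
⇔ ¬((p1 ∨ ¬p4 ∨ ¬p5 ∨ p3) ∧ (p2 ∨ ¬p4))
⇔ ¬(p1 ∨ ¬p4 ∨ ¬p5 ∨ p3) ∨ ¬(p2 ∨ ¬p4)
⇔ (¬p1 ∧ ¬¬p4 ∧ ¬¬p5 ∧ ¬p3) ∨ ¬(p2 ∨ ¬p4)
⇔ (¬p1 ∧ p4 ∧ ¬¬p5 ∧ ¬p3) ∨ ¬(p2 ∨ ¬p4)
⇔ (¬p1 ∧ p4 ∧ p5 ∧ ¬p3) ∨ ¬(p2 ∨ ¬p4)
⇔ (¬p1 ∧ p4 ∧ p5 ∧ ¬p3) ∨ (¬p2 ∧ ¬¬p4)
⇔ (¬p1 ∧ p4 ∧ p5 ∧ ¬p3) ∨ (¬p2 ∧ p4)
⇔ (¬p1 ∨ ¬p2) ∧ (¬p1 ∨ p4) ∧ (p4 ∨ ¬p2) ∧ (p4 ∨ p4) ∧ (p5 ∨ ¬p2) ∧ (p5 ∨ p4) ∧ (¬p3 ∨ ¬p2) ∧ (¬p3 ∨ p4)
⇔ (¬p1 ∨ ¬p2) ∧ p4 ∧ (p5 ∨ ¬p2) ∧ (¬p3 ∨ ¬p2)

(¬p1 ∨ ¬p2) ∧ p4 ∧ (p5 ∨ ¬p2) ∧ (¬p3 ∨ ¬p2)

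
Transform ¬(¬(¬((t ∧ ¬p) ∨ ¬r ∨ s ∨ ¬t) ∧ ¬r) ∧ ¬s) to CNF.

(¬t ∨ p ∨ s) ∧ (r ∨ s) ∧ (t ∨ s) ∧ (¬r ∨ s)

¬(¬(¬((t ∧ ¬p) ∨ ¬r ∨ s ∨ ¬t) ∧ ¬r) ∧ ¬s)
= ¬¬(¬((t ∧ ¬p) ∨ ¬r ∨ s ∨ ¬t) ∧ ¬r) ∨ ¬¬s   [De Morgan]
= (¬((t ∧ ¬p) ∨ ¬r ∨ s ∨ ¬t) ∧ ¬r) ∨ ¬¬s   [double negation]
= (¬(t ∧ ¬p) ∧ ¬¬r ∧ ¬s ∧ ¬¬t ∧ ¬r) ∨ ¬¬s   [De Morgan]
= ((¬t ∨ ¬¬p) ∧ ¬¬r ∧ ¬s ∧ ¬¬t ∧ ¬r) ∨ ¬¬s   [De Morgan]
= ((¬t ∨ p) ∧ ¬¬r ∧ ¬s ∧ ¬¬t ∧ ¬r) ∨ ¬¬s   [double negation]
= ((¬t ∨ p) ∧ r ∧ ¬s ∧ ¬¬t ∧ ¬r) ∨ ¬¬s   [double negation]
= ((¬t ∨ p) ∧ r ∧ ¬s ∧ t ∧ ¬r) ∨ ¬¬s   [double negation]
= ((¬t ∨ p) ∧ r ∧ ¬s ∧ t ∧ ¬r) ∨ s   [double negation]
= (¬t ∨ p ∨ s) ∧ (r ∨ s) ∧ (¬s ∨ s) ∧ (t ∨ s) ∧ (¬r ∨ s)   [distribute ∨ over ∧]
= (¬t ∨ p ∨ s) ∧ (r ∨ s) ∧ (t ∨ s) ∧ (¬r ∨ s)   [simplify]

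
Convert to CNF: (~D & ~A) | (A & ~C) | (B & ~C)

(~D | A | B) & (~D | ~C) & (~A | ~C)

(~D & ~A) | (A & ~C) | (B & ~C)
= (~D | A | B) & (~D | A | ~C) & (~D | ~C | B) & (~D | ~C | ~C) & (~A | A | B) & (~A | A | ~C) & (~A | ~C | B) & (~A | ~C | ~C)
= (~D | A | B) & (~D | ~C) & (~A | ~C)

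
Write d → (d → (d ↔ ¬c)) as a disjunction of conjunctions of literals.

¬d ∨ (¬c ∧ d)

d → (d → (d ↔ ¬c))
≡ ¬d ∨ (d → (d ↔ ¬c))   [eliminate →]
≡ ¬d ∨ ¬d ∨ (d ↔ ¬c)   [eliminate →]
≡ ¬d ∨ ¬d ∨ ((d → ¬c) ∧ (¬c → d))   [eliminate ↔]
≡ ¬d ∨ ¬d ∨ ((¬d ∨ ¬c) ∧ (¬c → d))   [eliminate →]
≡ ¬d ∨ ¬d ∨ ((¬d ∨ ¬c) ∧ (¬¬c ∨ d))   [eliminate →]
≡ ¬d ∨ ¬d ∨ ((¬d ∨ ¬c) ∧ (c ∨ d))   [double negation]
≡ ¬d ∨ ¬d ∨ (¬d ∧ c) ∨ (¬d ∧ d) ∨ (¬c ∧ c) ∨ (¬c ∧ d)   [distribute ∧ over ∨]
≡ ¬d ∨ (¬c ∧ d)   [simplify]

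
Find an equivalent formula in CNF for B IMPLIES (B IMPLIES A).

B IMPLIES (B IMPLIES A)
⇔ NOT B OR (B IMPLIES A)   — eliminate IMPLIES
⇔ NOT B OR NOT B OR A   — eliminate IMPLIES
⇔ NOT B OR A   — simplify

NOT B OR A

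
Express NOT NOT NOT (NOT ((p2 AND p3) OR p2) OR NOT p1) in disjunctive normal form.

NOT NOT NOT (NOT ((p2 AND p3) OR p2) OR NOT p1)
≡ NOT (NOT ((p2 AND p3) OR p2) OR NOT p1)
≡ NOT NOT ((p2 AND p3) OR p2) AND NOT NOT p1
≡ ((p2 AND p3) OR p2) AND NOT NOT p1
≡ ((p2 AND p3) OR p2) AND p1
≡ (p2 AND p3 AND p1) OR (p2 AND p1)
≡ p2 AND p1

p2 AND p1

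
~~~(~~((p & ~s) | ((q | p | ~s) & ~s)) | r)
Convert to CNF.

s & ~r

~~~(~~((p & ~s) | ((q | p | ~s) & ~s)) | r)
≡ ~(~~((p & ~s) | ((q | p | ~s) & ~s)) | r)
≡ ~~~((p & ~s) | ((q | p | ~s) & ~s)) & ~r
≡ ~((p & ~s) | ((q | p | ~s) & ~s)) & ~r
≡ ~(p & ~s) & ~((q | p | ~s) & ~s) & ~r
≡ (~p | ~~s) & ~((q | p | ~s) & ~s) & ~r
≡ (~p | s) & ~((q | p | ~s) & ~s) & ~r
≡ (~p | s) & (~(q | p | ~s) | ~~s) & ~r
≡ (~p | s) & ((~q & ~p & ~~s) | ~~s) & ~r
≡ (~p | s) & ((~q & ~p & s) | ~~s) & ~r
≡ (~p | s) & ((~q & ~p & s) | s) & ~r
≡ (~p | s) & (~q | s) & (~p | s) & (s | s) & ~r
≡ s & ~r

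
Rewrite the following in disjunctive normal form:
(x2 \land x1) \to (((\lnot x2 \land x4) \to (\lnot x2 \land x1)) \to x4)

(x2 \land x1) \to (((\lnot x2 \land x4) \to (\lnot x2 \land x1)) \to x4)
⇔ \lnot (x2 \land x1) \lor (((\lnot x2 \land x4) \to (\lnot x2 \land x1)) \to x4)
⇔ \lnot (x2 \land x1) \lor \lnot ((\lnot x2 \land x4) \to (\lnot x2 \land x1)) \lor x4
⇔ \lnot (x2 \land x1) \lor \lnot (\lnot (\lnot x2 \land x4) \lor (\lnot x2 \land x1)) \lor x4
⇔ \lnot x2 \lor \lnot x1 \lor \lnot (\lnot (\lnot x2 \land x4) \lor (\lnot x2 \land x1)) \lor x4
⇔ \lnot x2 \lor \lnot x1 \lor (\lnot \lnot (\lnot x2 \land x4) \land \lnot (\lnot x2 \land x1)) \lor x4
⇔ \lnot x2 \lor \lnot x1 \lor (\lnot x2 \land x4 \land \lnot (\lnot x2 \land x1)) \lor x4
⇔ \lnot x2 \lor \lnot x1 \lor (\lnot x2 \land x4 \land (\lnot \lnot x2 \lor \lnot x1)) \lor x4
⇔ \lnot x2 \lor \lnot x1 \lor (\lnot x2 \land x4 \land (x2 \lor \lnot x1)) \lor x4
⇔ \lnot x2 \lor \lnot x1 \lor (\lnot x2 \land x4 \land x2) \lor (\lnot x2 \land x4 \land \lnot x1) \lor x4
⇔ \lnot x2 \lor \lnot x1 \lor x4

\lnot x2 \lor \lnot x1 \lor x4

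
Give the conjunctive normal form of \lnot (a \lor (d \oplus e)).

\lnot (a \lor (d \oplus e))
= \lnot (a \lor ((d \lor e) \land \lnot (d \land e)))   [expand \oplus]
= \lnot a \land \lnot ((d \lor e) \land \lnot (d \land e))   [De Morgan]
= \lnot a \land (\lnot (d \lor e) \lor \lnot \lnot (d \land e))   [De Morgan]
= \lnot a \land ((\lnot d \land \lnot e) \lor \lnot \lnot (d \land e))   [De Morgan]
= \lnot a \land ((\lnot d \land \lnot e) \lor (d \land e))   [double negation]
= \lnot a \land (\lnot d \lor d) \land (\lnot d \lor e) \land (\lnot e \lor d) \land (\lnot e \lor e)   [distribute \lor over \land]
= \lnot a \land (\lnot d \lor e) \land (\lnot e \lor d)   [simplify]

\lnot a \land (\lnot d \lor e) \land (\lnot e \lor d)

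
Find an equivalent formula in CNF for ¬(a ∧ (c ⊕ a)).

¬a ∨ c

¬(a ∧ (c ⊕ a))
≡ ¬(a ∧ (c ∨ a) ∧ ¬(c ∧ a))   [expand ⊕]
≡ ¬a ∨ ¬(c ∨ a) ∨ ¬¬(c ∧ a)   [De Morgan]
≡ ¬a ∨ (¬c ∧ ¬a) ∨ ¬¬(c ∧ a)   [De Morgan]
≡ ¬a ∨ (¬c ∧ ¬a) ∨ (c ∧ a)   [double negation]
≡ (¬a ∨ ¬c ∨ c) ∧ (¬a ∨ ¬c ∨ a) ∧ (¬a ∨ ¬a ∨ c) ∧ (¬a ∨ ¬a ∨ a)   [distribute ∨ over ∧]
≡ ¬a ∨ c   [simplify]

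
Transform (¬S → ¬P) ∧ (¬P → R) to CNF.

(S ∨ ¬P) ∧ (P ∨ R)

(¬S → ¬P) ∧ (¬P → R)
≡ (¬¬S ∨ ¬P) ∧ (¬P → R)   [eliminate →]
≡ (¬¬S ∨ ¬P) ∧ (¬¬P ∨ R)   [eliminate →]
≡ (S ∨ ¬P) ∧ (¬¬P ∨ R)   [double negation]
≡ (S ∨ ¬P) ∧ (P ∨ R)   [double negation]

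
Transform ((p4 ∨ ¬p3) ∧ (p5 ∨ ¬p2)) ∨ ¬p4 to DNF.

(p4 ∧ p5) ∨ (p4 ∧ ¬p2) ∨ (¬p3 ∧ p5) ∨ (¬p3 ∧ ¬p2) ∨ ¬p4

((p4 ∨ ¬p3) ∧ (p5 ∨ ¬p2)) ∨ ¬p4
= (p4 ∧ p5) ∨ (p4 ∧ ¬p2) ∨ (¬p3 ∧ p5) ∨ (¬p3 ∧ ¬p2) ∨ ¬p4   [distribute ∧ over ∨]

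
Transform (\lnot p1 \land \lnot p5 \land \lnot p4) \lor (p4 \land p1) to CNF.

(\lnot p1 \lor p4) \land (\lnot p5 \lor p4) \land (\lnot p5 \lor p1) \land (\lnot p4 \lor p1)

(\lnot p1 \land \lnot p5 \land \lnot p4) \lor (p4 \land p1)
≡ (\lnot p1 \lor p4) \land (\lnot p1 \lor p1) \land (\lnot p5 \lor p4) \land (\lnot p5 \lor p1) \land (\lnot p4 \lor p4) \land (\lnot p4 \lor p1)   (distribute \lor over \land)
≡ (\lnot p1 \lor p4) \land (\lnot p5 \lor p4) \land (\lnot p5 \lor p1) \land (\lnot p4 \lor p1)   (simplify)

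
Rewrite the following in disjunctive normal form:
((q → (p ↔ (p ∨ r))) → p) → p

((q → (p ↔ (p ∨ r))) → p) → p
= ¬((q → (p ↔ (p ∨ r))) → p) ∨ p   — eliminate →
= ¬(¬(q → (p ↔ (p ∨ r))) ∨ p) ∨ p   — eliminate →
= ¬(¬(¬q ∨ (p ↔ (p ∨ r))) ∨ p) ∨ p   — eliminate →
= ¬(¬(¬q ∨ ((p → (p ∨ r)) ∧ ((p ∨ r) → p))) ∨ p) ∨ p   — eliminate ↔
= ¬(¬(¬q ∨ ((¬p ∨ p ∨ r) ∧ ((p ∨ r) → p))) ∨ p) ∨ p   — eliminate →
= ¬(¬(¬q ∨ ((¬p ∨ p ∨ r) ∧ (¬(p ∨ r) ∨ p))) ∨ p) ∨ p   — eliminate →
= (¬¬(¬q ∨ ((¬p ∨ p ∨ r) ∧ (¬(p ∨ r) ∨ p))) ∧ ¬p) ∨ p   — De Morgan
= ((¬q ∨ ((¬p ∨ p ∨ r) ∧ (¬(p ∨ r) ∨ p))) ∧ ¬p) ∨ p   — double negation
= ((¬q ∨ ((¬p ∨ p ∨ r) ∧ ((¬p ∧ ¬r) ∨ p))) ∧ ¬p) ∨ p   — De Morgan
= (¬q ∧ ¬p) ∨ (¬p ∧ ¬p ∧ ¬r ∧ ¬p) ∨ (¬p ∧ p ∧ ¬p) ∨ (p ∧ ¬p ∧ ¬r ∧ ¬p) ∨ (p ∧ p ∧ ¬p) ∨ (r ∧ ¬p ∧ ¬r ∧ ¬p) ∨ (r ∧ p ∧ ¬p) ∨ p   — distribute ∧ over ∨
= (¬q ∧ ¬p) ∨ (¬p ∧ ¬r) ∨ p   — simplify

(¬q ∧ ¬p) ∨ (¬p ∧ ¬r) ∨ p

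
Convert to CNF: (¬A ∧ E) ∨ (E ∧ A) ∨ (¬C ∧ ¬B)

(¬A ∧ E) ∨ (E ∧ A) ∨ (¬C ∧ ¬B)
≡ (¬A ∨ E ∨ ¬C) ∧ (¬A ∨ E ∨ ¬B) ∧ (¬A ∨ A ∨ ¬C) ∧ (¬A ∨ A ∨ ¬B) ∧ (E ∨ E ∨ ¬C) ∧ (E ∨ E ∨ ¬B) ∧ (E ∨ A ∨ ¬C) ∧ (E ∨ A ∨ ¬B)
≡ (E ∨ ¬C) ∧ (E ∨ ¬B)

(E ∨ ¬C) ∧ (E ∨ ¬B)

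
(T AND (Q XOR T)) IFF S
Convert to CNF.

(T AND (Q XOR T)) IFF S
≡ ((T AND (Q XOR T)) IMPLIES S) AND (S IMPLIES (T AND (Q XOR T)))   — eliminate IFF
≡ (NOT (T AND (Q XOR T)) OR S) AND (S IMPLIES (T AND (Q XOR T)))   — eliminate IMPLIES
≡ (NOT (T AND (Q OR T) AND NOT (Q AND T)) OR S) AND (S IMPLIES (T AND (Q XOR T)))   — expand XOR
≡ (NOT (T AND (Q OR T) AND NOT (Q AND T)) OR S) AND (NOT S OR (T AND (Q XOR T)))   — eliminate IMPLIES
≡ (NOT (T AND (Q OR T) AND NOT (Q AND T)) OR S) AND (NOT S OR (T AND (Q OR T) AND NOT (Q AND T)))   — expand XOR
≡ (NOT T OR NOT (Q OR T) OR NOT NOT (Q AND T) OR S) AND (NOT S OR (T AND (Q OR T) AND NOT (Q AND T)))   — De Morgan
≡ (NOT T OR (NOT Q AND NOT T) OR NOT NOT (Q AND T) OR S) AND (NOT S OR (T AND (Q OR T) AND NOT (Q AND T)))   — De Morgan
≡ (NOT T OR (NOT Q AND NOT T) OR (Q AND T) OR S) AND (NOT S OR (T AND (Q OR T) AND NOT (Q AND T)))   — double negation
≡ (NOT T OR (NOT Q AND NOT T) OR (Q AND T) OR S) AND (NOT S OR (T AND (Q OR T) AND (NOT Q OR NOT T)))   — De Morgan
≡ (NOT T OR NOT Q OR Q OR S) AND (NOT T OR NOT Q OR T OR S) AND (NOT T OR NOT T OR Q OR S) AND (NOT T OR NOT T OR T OR S) AND (NOT S OR T) AND (NOT S OR Q OR T) AND (NOT S OR NOT Q OR NOT T)   — distribute OR over AND
≡ (NOT T OR Q OR S) AND (NOT S OR T) AND (NOT S OR NOT Q OR NOT T)   — simplify

(NOT T OR Q OR S) AND (NOT S OR T) AND (NOT S OR NOT Q OR NOT T)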